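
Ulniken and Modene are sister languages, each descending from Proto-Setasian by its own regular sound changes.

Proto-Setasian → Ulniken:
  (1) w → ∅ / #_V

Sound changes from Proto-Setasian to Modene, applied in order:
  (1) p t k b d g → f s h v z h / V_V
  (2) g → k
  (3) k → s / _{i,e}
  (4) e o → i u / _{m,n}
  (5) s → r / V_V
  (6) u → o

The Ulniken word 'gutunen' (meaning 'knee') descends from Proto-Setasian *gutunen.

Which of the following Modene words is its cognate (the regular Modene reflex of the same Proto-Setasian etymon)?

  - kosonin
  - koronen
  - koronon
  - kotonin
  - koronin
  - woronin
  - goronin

koronin

Modene: *gutunen > gusunen > kusunen > kusunin > kurunin > koronin  (by intervocalic lenition, unconditioned shift, pre-nasal raising, rhotacism, vowel merger)
The other candidates each miss or misapply at least one Modene change.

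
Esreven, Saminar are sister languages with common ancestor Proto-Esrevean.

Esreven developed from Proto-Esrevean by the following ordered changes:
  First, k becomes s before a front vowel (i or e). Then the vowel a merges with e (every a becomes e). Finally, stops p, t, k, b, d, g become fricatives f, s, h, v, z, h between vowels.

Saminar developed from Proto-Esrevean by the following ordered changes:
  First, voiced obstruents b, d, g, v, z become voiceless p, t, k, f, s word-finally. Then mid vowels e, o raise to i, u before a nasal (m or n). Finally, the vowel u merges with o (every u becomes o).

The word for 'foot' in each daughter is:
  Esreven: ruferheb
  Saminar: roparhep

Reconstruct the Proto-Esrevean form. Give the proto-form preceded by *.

Position 2: Esreven has u, Saminar has o. Esreven preserves u here (none of its changes turn any other segment into u), so the proto-segment is *u.
Position 3: Esreven has f, Saminar has p. Taking the neighbouring segments as reconstructed: Esreven f could go back to *p or *f; Saminar p can only go back to *p — the one source consistent with every daughter is *p.
Position 4: Esreven has e, Saminar has a. Saminar preserves a here (none of its changes turn any other segment into a), so the proto-segment is *a.
Continuing position by position gives *ruparheb; check it forward:
Esreven: *ruparheb
  ruparheb (rule 1 does not apply)
  ruparheb → ruperheb   [vowel merger]
  ruperheb → ruferheb   [intervocalic lenition]
  giving Esreven ruferheb.
Saminar: start from *ruparheb.
  rule 1 (final devoicing): ruparheb → ruparhep
  rule 2: no change — ruparhep
  rule 3 (vowel merger): ruparhep → roparhep
  ⇒ Saminar roparhep
No other proto-form is consistent with every reflex, so the reconstruction is *ruparheb.

*ruparheb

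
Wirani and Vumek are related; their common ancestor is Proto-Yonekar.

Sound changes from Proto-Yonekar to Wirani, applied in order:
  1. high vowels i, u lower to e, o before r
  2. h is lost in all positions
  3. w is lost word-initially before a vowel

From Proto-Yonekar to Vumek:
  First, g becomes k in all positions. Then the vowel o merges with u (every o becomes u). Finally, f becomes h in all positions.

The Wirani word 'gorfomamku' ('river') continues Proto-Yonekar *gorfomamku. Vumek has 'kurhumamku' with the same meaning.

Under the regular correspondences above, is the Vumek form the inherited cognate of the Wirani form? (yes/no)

yes

Derive the expected Vumek reflex of *gorfomamku:
Vumek: *gorfomamku
  gorfomamku → korfomamku   [unconditioned shift]
  korfomamku → kurfumamku   [vowel merger]
  kurfumamku → kurhumamku   [unconditioned shift]
  giving Vumek kurhumamku.
Vumek 'kurhumamku' matches the regular reflex exactly, so the pair is cognate.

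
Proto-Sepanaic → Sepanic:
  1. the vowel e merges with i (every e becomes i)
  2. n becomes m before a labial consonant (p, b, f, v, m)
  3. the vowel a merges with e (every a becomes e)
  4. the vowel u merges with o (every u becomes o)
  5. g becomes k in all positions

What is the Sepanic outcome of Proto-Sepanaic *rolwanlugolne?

rolwenlokolni

Sepanic: start from *rolwanlugolne.
  rule 1 (vowel merger): rolwanlugolne → rolwanlugolni
  rule 2: no change — rolwanlugolni
  rule 3 (vowel merger): rolwanlugolni → rolwenlugolni
  rule 4 (vowel merger): rolwenlugolni → rolwenlogolni
  rule 5 (unconditioned shift): rolwenlogolni → rolwenlokolni
  ⇒ Sepanic rolwenlokolni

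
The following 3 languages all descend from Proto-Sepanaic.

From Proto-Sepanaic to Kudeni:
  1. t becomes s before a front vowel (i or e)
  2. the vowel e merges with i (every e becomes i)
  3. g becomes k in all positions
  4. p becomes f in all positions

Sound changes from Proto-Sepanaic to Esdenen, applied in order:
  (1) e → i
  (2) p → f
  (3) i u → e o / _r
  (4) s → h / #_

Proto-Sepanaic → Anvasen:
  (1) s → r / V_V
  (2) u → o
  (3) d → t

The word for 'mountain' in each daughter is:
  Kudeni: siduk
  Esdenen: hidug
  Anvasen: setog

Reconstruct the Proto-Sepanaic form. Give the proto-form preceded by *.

*sedug

Position 4: Kudeni has u, Esdenen has u, Anvasen has o. Kudeni preserves u here (none of its changes turn any other segment into u), so the proto-segment is *u.
Position 2: Kudeni has i, Esdenen has i, Anvasen has e. Anvasen preserves e here (none of its changes turn any other segment into e), so the proto-segment is *e.
Continuing position by position gives *sedug; check it forward:
Kudeni: start from *sedug.
  rule 1: no change — sedug
  rule 2 (vowel merger): sedug → sidug
  rule 3 (unconditioned shift): sidug → siduk
  rule 4: no change — siduk
  ⇒ Kudeni siduk
Esdenen: *sedug
  sedug → sidug   [vowel merger]
  sidug (rule 2 does not apply)
  sidug (rule 3 does not apply)
  sidug → hidug   [debuccalisation]
  giving Esdenen hidug.
Anvasen: start from *sedug.
  rule 1: no change — sedug
  rule 2 (vowel merger): sedug → sedog
  rule 3 (unconditioned shift): sedog → setog
  ⇒ Anvasen setog
Only *sedug yields all of Kudeni siduk, Esdenen hidug, Anvasen setog.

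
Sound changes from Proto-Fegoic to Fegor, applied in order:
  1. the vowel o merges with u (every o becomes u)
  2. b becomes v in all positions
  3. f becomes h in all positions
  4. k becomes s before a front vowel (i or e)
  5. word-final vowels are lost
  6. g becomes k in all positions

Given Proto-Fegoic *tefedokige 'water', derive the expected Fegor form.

Fegor: *tefedokige
  tefedokige → tefedukige   [vowel merger]
  tefedukige (rule 2 does not apply)
  tefedukige → tehedukige   [unconditioned shift]
  tehedukige → tehedusige   [palatalisation]
  tehedusige → tehedusig   [apocope]
  tehedusig → tehedusik   [unconditioned shift]
  giving Fegor tehedusik.

tehedusik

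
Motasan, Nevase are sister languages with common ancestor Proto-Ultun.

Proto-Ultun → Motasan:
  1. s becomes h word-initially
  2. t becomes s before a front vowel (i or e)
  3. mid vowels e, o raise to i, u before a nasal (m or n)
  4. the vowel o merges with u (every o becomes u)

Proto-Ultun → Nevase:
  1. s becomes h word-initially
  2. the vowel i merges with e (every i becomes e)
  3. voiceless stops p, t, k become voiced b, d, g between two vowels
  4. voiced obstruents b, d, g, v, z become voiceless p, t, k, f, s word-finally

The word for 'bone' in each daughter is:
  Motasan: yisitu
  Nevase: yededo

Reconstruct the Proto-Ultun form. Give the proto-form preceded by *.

*yitito

Position 3: Motasan has s, Nevase has d. Taking the neighbouring segments as reconstructed: Motasan s could go back to *t or *s; Nevase d could go back to *t or *d — the one source consistent with every daughter is *t.
Position 4: Motasan has i, Nevase has e. Taking the neighbouring segments as reconstructed: Motasan i can only go back to *i; Nevase e could go back to *e or *i — the one source consistent with every daughter is *i.
Position 5: Motasan has t, Nevase has d. Motasan preserves t here (none of its changes turn any other segment into t), so the proto-segment is *t.
This points to *yitito. Verify forward in each daughter:
Motasan: start from *yitito.
  rule 1: no change — yitito
  rule 2 (palatalisation): yitito → yisito
  rule 3: no change — yisito
  rule 4 (vowel merger): yisito → yisitu
  ⇒ Motasan yisitu
Nevase: start from *yitito.
  rule 1: no change — yitito
  rule 2 (vowel merger): yitito → yeteto
  rule 3 (intervocalic voicing): yeteto → yededo
  rule 4: no change — yededo
  ⇒ Nevase yededo
*yitito is the unique common source.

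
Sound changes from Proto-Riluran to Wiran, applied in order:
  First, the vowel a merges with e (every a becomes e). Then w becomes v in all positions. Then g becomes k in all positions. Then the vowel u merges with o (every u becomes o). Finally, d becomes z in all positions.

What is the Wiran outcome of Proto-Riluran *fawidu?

fevizo

Wiran: *fawidu > fewidu > fevidu > fevido > fevizo  (by vowel merger, unconditioned shift, vowel merger, unconditioned shift)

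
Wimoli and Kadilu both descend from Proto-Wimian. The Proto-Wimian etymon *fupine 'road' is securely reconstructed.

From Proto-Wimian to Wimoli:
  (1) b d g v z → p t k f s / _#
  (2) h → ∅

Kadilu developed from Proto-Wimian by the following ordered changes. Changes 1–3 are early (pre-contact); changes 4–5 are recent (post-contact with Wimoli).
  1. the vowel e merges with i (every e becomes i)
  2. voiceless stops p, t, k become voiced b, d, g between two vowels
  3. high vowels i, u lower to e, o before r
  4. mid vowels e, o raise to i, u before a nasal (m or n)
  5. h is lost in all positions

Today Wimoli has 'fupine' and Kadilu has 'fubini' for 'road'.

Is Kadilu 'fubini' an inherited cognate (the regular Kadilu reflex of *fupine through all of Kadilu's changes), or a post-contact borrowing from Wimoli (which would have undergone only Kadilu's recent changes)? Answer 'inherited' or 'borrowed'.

If inherited, *fupine would pass through all of Kadilu's changes:
Kadilu: start from *fupine.
  rule 1 (vowel merger): fupine → fupini
  rule 2 (intervocalic voicing): fupini → fubini
  rule 3: no change — fubini
  rule 4: no change — fubini
  rule 5: no change — fubini
  ⇒ Kadilu fubini
If borrowed from Wimoli 'fupine' after the early changes, it would undergo only the recent ones:
  rule 4 (pre-nasal raising): no change (fupine)
  rule 5 (h-loss): no change (fupine)
  ⇒ as a loan: fupine
Kadilu 'fubini' matches the inherited outcome exactly, so it is an inherited cognate, not a loan.

inherited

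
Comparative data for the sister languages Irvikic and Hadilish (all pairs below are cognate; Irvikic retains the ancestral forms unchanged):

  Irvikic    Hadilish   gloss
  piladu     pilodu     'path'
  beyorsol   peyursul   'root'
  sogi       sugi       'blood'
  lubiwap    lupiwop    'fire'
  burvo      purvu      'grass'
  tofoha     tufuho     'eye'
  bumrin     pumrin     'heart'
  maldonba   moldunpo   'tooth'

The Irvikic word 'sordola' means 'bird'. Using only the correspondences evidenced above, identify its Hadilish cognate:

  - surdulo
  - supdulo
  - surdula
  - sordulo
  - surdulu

beyorsol ~ peyursul — Irvikic o corresponds to Hadilish u after a consonant, before r.
beyorsol ~ peyursul, sogi ~ sugi — Irvikic o corresponds to Hadilish u after a consonant, before a consonant other than r, m, n, p, b, f, v.
tofoha ~ tufuho, maldonba ~ moldunpo — Irvikic a corresponds to Hadilish o word-finally.
Applying these to Irvikic 'sordola':
  sordola → surdola   (o→u after a consonant, before r)
  surdola → surdula   (o→u after a consonant, before a consonant other than r, m, n, p, b, f, v)
  surdula → surdulo   (a→o word-finally)
So the Hadilish cognate is 'surdulo'.

surdulo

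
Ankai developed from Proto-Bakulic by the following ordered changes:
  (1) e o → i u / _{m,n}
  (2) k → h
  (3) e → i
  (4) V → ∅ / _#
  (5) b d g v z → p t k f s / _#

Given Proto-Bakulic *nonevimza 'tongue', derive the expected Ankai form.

nunivims

Ankai: start from *nonevimza.
  rule 1 (pre-nasal raising): nonevimza → nunevimza
  rule 2: no change — nunevimza
  rule 3 (vowel merger): nunevimza → nunivimza
  rule 4 (apocope): nunivimza → nunivimz
  rule 5 (final devoicing): nunivimz → nunivims
  ⇒ Ankai nunivims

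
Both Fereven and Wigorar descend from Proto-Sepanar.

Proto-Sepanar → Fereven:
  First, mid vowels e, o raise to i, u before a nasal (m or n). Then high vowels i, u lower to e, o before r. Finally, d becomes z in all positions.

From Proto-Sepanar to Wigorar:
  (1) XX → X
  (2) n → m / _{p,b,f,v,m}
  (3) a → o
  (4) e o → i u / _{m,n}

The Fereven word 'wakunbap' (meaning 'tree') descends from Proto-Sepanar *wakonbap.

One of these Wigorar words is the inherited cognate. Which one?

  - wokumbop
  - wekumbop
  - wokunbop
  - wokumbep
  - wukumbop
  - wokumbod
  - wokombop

Wigorar: start from *wakonbap.
  rule 1: no change — wakonbap
  rule 2 (nasal place assimilation): wakonbap → wakombap
  rule 3 (vowel merger): wakombap → wokombop
  rule 4 (pre-nasal raising): wokombop → wokumbop
  ⇒ Wigorar wokumbop

wokumbop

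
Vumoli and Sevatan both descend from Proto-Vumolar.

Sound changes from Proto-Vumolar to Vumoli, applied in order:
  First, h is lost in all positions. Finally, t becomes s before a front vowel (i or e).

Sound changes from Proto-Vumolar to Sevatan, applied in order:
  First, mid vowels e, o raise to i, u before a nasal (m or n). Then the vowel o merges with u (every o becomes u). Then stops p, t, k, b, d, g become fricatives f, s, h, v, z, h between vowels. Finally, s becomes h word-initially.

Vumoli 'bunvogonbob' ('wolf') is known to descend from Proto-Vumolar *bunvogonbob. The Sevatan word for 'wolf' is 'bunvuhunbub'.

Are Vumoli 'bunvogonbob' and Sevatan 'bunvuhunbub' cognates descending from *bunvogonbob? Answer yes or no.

yes

Derive the expected Sevatan reflex of *bunvogonbob:
Sevatan: *bunvogonbob > bunvogunbob > bunvugunbub > bunvuhunbub  (by pre-nasal raising, vowel merger, intervocalic lenition)
Sevatan 'bunvuhunbub' matches the regular reflex exactly, so the pair is cognate.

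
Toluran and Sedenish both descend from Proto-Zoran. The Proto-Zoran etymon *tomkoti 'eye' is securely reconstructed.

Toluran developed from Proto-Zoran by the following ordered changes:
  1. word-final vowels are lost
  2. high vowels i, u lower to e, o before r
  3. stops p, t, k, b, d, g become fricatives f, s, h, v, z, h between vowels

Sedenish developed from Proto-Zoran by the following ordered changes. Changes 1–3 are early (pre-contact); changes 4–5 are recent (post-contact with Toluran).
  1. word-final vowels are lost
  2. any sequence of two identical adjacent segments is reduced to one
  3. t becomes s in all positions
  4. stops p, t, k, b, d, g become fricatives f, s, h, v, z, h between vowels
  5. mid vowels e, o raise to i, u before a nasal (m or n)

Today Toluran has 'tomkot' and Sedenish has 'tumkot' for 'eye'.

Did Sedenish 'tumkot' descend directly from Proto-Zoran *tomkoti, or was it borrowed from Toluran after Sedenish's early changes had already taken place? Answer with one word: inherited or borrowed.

If inherited, *tomkoti would pass through all of Sedenish's changes:
Sedenish: *tomkoti
  tomkoti → tomkot   [apocope]
  tomkot (rule 2 does not apply)
  tomkot → somkos   [unconditioned shift]
  somkos (rule 4 does not apply)
  somkos → sumkos   [pre-nasal raising]
  giving Sedenish sumkos.
If borrowed from Toluran 'tomkot' after the early changes, it would undergo only the recent ones:
  rule 4 (intervocalic lenition): no change (tomkot)
  rule 5 (pre-nasal raising): tomkot → tumkot
  ⇒ as a loan: tumkot
Sedenish 'tumkot' matches the loan outcome 'tumkot', not the inherited 'sumkos' — it skipped the early Sedenish changes, so it was borrowed from Toluran.

borrowed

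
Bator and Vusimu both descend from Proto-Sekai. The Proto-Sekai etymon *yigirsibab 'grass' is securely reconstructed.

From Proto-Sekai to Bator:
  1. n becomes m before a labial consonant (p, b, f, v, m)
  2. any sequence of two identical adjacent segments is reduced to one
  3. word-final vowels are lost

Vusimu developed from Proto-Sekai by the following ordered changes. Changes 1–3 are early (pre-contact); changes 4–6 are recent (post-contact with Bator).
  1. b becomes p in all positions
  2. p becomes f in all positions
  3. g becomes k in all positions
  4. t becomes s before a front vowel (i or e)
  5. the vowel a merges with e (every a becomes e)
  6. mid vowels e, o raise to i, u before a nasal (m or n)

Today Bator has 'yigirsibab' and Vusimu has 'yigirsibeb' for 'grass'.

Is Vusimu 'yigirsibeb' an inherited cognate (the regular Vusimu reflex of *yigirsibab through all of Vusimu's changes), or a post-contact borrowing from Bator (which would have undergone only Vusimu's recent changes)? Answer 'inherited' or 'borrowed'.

If inherited, *yigirsibab would pass through all of Vusimu's changes:
Vusimu: start from *yigirsibab.
  rule 1 (unconditioned shift): yigirsibab → yigirsipap
  rule 2 (unconditioned shift): yigirsipap → yigirsifaf
  rule 3 (unconditioned shift): yigirsifaf → yikirsifaf
  rule 4: no change — yikirsifaf
  rule 5 (vowel merger): yikirsifaf → yikirsifef
  rule 6: no change — yikirsifef
  ⇒ Vusimu yikirsifef
If borrowed from Bator 'yigirsibab' after the early changes, it would undergo only the recent ones:
  rule 4 (palatalisation): no change (yigirsibab)
  rule 5 (vowel merger): yigirsibab → yigirsibeb
  rule 6 (pre-nasal raising): no change (yigirsibeb)
  ⇒ as a loan: yigirsibeb
Vusimu 'yigirsibeb' matches the loan outcome 'yigirsibeb', not the inherited 'yikirsifef' — it skipped the early Vusimu changes, so it was borrowed from Bator.

borrowed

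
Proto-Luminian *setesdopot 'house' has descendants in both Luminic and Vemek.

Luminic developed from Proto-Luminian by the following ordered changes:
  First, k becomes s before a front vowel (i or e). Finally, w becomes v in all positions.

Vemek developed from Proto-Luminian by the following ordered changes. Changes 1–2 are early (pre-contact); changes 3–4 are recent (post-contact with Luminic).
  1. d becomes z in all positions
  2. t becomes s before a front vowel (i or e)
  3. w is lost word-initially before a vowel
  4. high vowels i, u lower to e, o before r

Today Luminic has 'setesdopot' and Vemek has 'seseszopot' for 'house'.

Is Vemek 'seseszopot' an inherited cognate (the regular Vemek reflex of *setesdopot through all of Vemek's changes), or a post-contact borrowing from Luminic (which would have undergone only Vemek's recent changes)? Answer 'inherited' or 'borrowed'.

inherited

If inherited, *setesdopot would pass through all of Vemek's changes:
Vemek: *setesdopot > seteszopot > seseszopot  (by unconditioned shift, palatalisation)
If borrowed from Luminic 'setesdopot' after the early changes, it would undergo only the recent ones:
  rule 3 (glide loss): no change (setesdopot)
  rule 4 (pre-rhotic lowering): no change (setesdopot)
  ⇒ as a loan: setesdopot
Vemek 'seseszopot' matches the inherited outcome exactly, so it is an inherited cognate, not a loan.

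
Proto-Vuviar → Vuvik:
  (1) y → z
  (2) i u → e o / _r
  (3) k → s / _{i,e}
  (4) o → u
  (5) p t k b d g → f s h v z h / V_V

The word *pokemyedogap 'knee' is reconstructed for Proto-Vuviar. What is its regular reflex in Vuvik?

Vuvik: *pokemyedogap > pokemzedogap > posemzedogap > pusemzedugap > pusemzezuhap  (by unconditioned shift, palatalisation, vowel merger, intervocalic lenition)

pusemzezuhap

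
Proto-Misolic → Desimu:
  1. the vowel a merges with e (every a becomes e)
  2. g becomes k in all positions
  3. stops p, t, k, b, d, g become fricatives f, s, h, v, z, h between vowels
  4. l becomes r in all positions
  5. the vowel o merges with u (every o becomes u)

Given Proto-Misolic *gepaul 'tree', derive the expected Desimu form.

Desimu: start from *gepaul.
  rule 1 (vowel merger): gepaul → gepeul
  rule 2 (unconditioned shift): gepeul → kepeul
  rule 3 (intervocalic lenition): kepeul → kefeul
  rule 4 (unconditioned shift): kefeul → kefeur
  rule 5: no change — kefeur
  ⇒ Desimu kefeur

kefeur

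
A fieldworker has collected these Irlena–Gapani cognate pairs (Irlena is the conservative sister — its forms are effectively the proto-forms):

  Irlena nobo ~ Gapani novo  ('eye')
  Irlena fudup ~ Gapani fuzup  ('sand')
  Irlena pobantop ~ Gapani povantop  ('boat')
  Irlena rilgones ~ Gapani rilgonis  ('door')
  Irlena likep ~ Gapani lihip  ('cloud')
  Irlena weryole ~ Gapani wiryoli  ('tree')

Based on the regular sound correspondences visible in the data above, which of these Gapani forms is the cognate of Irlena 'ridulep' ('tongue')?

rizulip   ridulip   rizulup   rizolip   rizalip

rizulip

fudup ~ fuzup — Irlena d corresponds to Gapani z between vowels (before a back vowel).
likep ~ lihip — Irlena e corresponds to Gapani i after a consonant, before a labial obstruent.
Applying these to Irlena 'ridulep':
  ridulep → rizulep   (d→z between vowels (before a back vowel))
  rizulep → rizulip   (e→i after a consonant, before a labial obstruent)
So the Gapani cognate is 'rizulip'.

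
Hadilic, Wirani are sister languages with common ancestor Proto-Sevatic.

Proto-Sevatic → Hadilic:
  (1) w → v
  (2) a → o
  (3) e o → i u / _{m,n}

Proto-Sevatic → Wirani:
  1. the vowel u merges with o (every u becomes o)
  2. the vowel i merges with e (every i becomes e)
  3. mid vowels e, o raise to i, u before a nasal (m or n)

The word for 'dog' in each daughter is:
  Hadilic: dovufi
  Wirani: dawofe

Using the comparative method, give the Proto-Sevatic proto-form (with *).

*dawufi

Position 2: Hadilic has o, Wirani has a. Wirani preserves a here (none of its changes turn any other segment into a), so the proto-segment is *a.
Position 6: Hadilic has i, Wirani has e. Taking the neighbouring segments as reconstructed: Hadilic i can only go back to *i; Wirani e could go back to *e or *i — the one source consistent with every daughter is *i.
Verify the candidate proto-form against each daughter:
Hadilic: start from *dawufi.
  rule 1 (unconditioned shift): dawufi → davufi
  rule 2 (vowel merger): davufi → dovufi
  rule 3: no change — dovufi
  ⇒ Hadilic dovufi
Wirani: *dawufi > dawofi > dawofe  (by vowel merger, vowel merger)
No other proto-form is consistent with every reflex, so the reconstruction is *dawufi.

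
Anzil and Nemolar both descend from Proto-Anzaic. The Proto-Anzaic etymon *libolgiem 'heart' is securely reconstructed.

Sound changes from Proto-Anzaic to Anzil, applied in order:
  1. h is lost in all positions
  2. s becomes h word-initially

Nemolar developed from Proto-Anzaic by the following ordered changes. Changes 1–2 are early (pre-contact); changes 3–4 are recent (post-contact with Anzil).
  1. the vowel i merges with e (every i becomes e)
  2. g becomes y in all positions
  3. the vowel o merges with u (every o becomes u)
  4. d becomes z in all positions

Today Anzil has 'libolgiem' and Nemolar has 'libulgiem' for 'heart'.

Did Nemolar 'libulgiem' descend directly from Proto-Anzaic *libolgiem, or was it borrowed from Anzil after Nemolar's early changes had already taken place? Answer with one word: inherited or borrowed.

borrowed

If inherited, *libolgiem would pass through all of Nemolar's changes:
Nemolar: *libolgiem
  libolgiem → lebolgeem   [vowel merger]
  lebolgeem → lebolyeem   [unconditioned shift]
  lebolyeem → lebulyeem   [vowel merger]
  lebulyeem (rule 4 does not apply)
  giving Nemolar lebulyeem.
If borrowed from Anzil 'libolgiem' after the early changes, it would undergo only the recent ones:
  rule 3 (vowel merger): libolgiem → libulgiem
  rule 4 (unconditioned shift): no change (libulgiem)
  ⇒ as a loan: libulgiem
Nemolar 'libulgiem' matches the loan outcome 'libulgiem', not the inherited 'lebulyeem' — it skipped the early Nemolar changes, so it was borrowed from Anzil.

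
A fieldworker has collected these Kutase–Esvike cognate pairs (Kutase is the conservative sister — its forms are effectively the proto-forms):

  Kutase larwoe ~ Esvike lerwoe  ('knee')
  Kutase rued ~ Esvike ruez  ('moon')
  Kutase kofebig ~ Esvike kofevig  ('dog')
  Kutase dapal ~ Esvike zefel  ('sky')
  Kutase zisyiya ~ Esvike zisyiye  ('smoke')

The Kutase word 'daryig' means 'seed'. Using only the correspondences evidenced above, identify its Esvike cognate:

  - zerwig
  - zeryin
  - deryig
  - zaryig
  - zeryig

zeryig

dapal ~ zefel — Kutase d corresponds to Esvike z word-initially before a back vowel.
larwoe ~ lerwoe — Kutase a corresponds to Esvike e after a consonant, before r.
Applying these to Kutase 'daryig':
  daryig → zaryig   (d→z word-initially before a back vowel)
  zaryig → zeryig   (a→e after a consonant, before r)
So the Esvike cognate is 'zeryig'.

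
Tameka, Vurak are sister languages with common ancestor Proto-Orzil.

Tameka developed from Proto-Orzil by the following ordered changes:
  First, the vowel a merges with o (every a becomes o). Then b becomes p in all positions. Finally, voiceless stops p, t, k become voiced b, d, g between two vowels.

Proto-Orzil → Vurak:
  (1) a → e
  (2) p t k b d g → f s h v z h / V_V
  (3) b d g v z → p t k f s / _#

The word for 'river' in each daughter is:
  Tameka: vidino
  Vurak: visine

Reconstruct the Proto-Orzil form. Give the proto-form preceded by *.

*vitina

Position 6: Tameka has o, Vurak has e. Taking the neighbouring segments as reconstructed: Tameka o could go back to *a or *o; Vurak e could go back to *a or *e — the one source consistent with every daughter is *a.
Position 3: Tameka has d, Vurak has s. Taking the neighbouring segments as reconstructed: Tameka d could go back to *t or *d; Vurak s could go back to *t or *s — the one source consistent with every daughter is *t.
Verify the candidate proto-form against each daughter:
Tameka: *vitina
  vitina → vitino   [vowel merger]
  vitino (rule 2 does not apply)
  vitino → vidino   [intervocalic voicing]
  giving Tameka vidino.
Vurak: start from *vitina.
  rule 1 (vowel merger): vitina → vitine
  rule 2 (intervocalic lenition): vitine → visine
  rule 3: no change — visine
  ⇒ Vurak visine
Only *vitina yields all of Tameka vidino, Vurak visine.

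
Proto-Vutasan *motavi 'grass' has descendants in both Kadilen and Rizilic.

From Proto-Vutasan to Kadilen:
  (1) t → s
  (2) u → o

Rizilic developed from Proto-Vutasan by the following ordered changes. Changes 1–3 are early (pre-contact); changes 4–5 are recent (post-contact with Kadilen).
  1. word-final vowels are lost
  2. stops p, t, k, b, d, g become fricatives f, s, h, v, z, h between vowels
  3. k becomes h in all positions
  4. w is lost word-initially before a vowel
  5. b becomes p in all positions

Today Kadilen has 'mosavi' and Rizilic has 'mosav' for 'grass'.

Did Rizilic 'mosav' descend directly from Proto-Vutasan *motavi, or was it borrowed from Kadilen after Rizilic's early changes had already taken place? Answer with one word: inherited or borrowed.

inherited

If inherited, *motavi would pass through all of Rizilic's changes:
Rizilic: start from *motavi.
  rule 1 (apocope): motavi → motav
  rule 2 (intervocalic lenition): motav → mosav
  rule 3: no change — mosav
  rule 4: no change — mosav
  rule 5: no change — mosav
  ⇒ Rizilic mosav
If borrowed from Kadilen 'mosavi' after the early changes, it would undergo only the recent ones:
  rule 4 (glide loss): no change (mosavi)
  rule 5 (unconditioned shift): no change (mosavi)
  ⇒ as a loan: mosavi
Rizilic 'mosav' matches the inherited outcome exactly, so it is an inherited cognate, not a loan.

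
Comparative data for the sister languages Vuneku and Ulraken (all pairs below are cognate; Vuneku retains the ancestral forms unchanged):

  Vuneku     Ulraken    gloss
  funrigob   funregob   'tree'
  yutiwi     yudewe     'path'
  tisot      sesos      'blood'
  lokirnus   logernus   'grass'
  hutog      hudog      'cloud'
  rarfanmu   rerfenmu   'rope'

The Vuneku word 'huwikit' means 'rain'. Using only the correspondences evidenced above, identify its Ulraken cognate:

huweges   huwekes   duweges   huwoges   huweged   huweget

funrigob ~ funregob, yutiwi ~ yudewe — Vuneku i corresponds to Ulraken e after a consonant, before a consonant other than r, m, n, p, b, f, v.
lokirnus ~ logernus — Vuneku k corresponds to Ulraken g between vowels (before a front vowel).
tisot ~ sesos — Vuneku t corresponds to Ulraken s word-finally.
Applying these to Vuneku 'huwikit':
  huwikit → huwekit   (i→e after a consonant, before a consonant other than r, m, n, p, b, f, v)
  huwekit → huwegit   (k→g between vowels (before a front vowel))
  huwegit → huweget   (i→e after a consonant, before a consonant other than r, m, n, p, b, f, v)
  huweget → huweges   (t→s word-finally)
So the Ulraken cognate is 'huweges'.

huweges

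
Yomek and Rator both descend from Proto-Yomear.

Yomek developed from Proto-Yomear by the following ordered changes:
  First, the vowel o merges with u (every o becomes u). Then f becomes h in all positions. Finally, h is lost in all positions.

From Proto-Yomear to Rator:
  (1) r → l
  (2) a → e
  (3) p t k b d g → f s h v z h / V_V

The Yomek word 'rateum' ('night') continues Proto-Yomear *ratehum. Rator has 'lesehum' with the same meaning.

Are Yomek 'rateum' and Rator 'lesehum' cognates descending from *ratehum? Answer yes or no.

yes

Derive the expected Rator reflex of *ratehum:
Rator: *ratehum > latehum > letehum > lesehum  (by unconditioned shift, vowel merger, intervocalic lenition)
Rator 'lesehum' matches the regular reflex exactly, so the pair is cognate.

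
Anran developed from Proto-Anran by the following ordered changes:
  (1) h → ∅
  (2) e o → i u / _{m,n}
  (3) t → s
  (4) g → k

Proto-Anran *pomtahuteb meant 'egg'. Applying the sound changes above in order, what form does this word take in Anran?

pumsauseb

Anran: *pomtahuteb > pomtauteb > pumtauteb > pumsauseb  (by h-loss, pre-nasal raising, unconditioned shift)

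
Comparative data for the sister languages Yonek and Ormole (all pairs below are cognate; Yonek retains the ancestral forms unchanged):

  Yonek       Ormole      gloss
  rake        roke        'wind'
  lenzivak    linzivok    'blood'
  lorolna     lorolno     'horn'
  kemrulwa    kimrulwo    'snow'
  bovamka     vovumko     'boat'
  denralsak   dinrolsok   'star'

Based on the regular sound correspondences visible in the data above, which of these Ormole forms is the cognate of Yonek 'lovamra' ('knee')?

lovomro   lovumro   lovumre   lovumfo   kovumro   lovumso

lovumro

bovamka ~ vovumko — Yonek a corresponds to Ormole u after a consonant, before a nasal.
lorolna ~ lorolno, kemrulwa ~ kimrulwo — Yonek a corresponds to Ormole o word-finally.
Applying these to Yonek 'lovamra':
  lovamra → lovumra   (a→u after a consonant, before a nasal)
  lovumra → lovumro   (a→o word-finally)
So the Ormole cognate is 'lovumro'.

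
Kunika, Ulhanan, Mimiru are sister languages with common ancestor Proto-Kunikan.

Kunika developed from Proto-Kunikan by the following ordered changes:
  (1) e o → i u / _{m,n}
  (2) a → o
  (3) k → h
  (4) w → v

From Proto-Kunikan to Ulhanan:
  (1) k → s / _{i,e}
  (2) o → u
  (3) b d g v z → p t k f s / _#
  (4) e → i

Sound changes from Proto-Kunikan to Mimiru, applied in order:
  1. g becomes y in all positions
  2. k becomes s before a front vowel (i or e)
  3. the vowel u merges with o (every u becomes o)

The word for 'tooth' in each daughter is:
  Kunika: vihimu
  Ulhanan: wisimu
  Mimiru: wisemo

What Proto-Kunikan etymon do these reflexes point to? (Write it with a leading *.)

*wikemu

Position 3: Kunika has h, Ulhanan has s, Mimiru has s. Taking the neighbouring segments as reconstructed: Kunika h could go back to *k or *h; Ulhanan s could go back to *k or *s; Mimiru s could go back to *k or *s — the one source consistent with every daughter is *k.
Position 1: Kunika has v, Ulhanan has w, Mimiru has w. Ulhanan preserves w here (none of its changes turn any other segment into w), so the proto-segment is *w.
Position 6: Kunika has u, Ulhanan has u, Mimiru has o. Taking the neighbouring segments as reconstructed: Kunika u can only go back to *u; Ulhanan u could go back to *o or *u; Mimiru o could go back to *o or *u — the one source consistent with every daughter is *u.
Continuing position by position gives *wikemu; check it forward:
Kunika: *wikemu
  wikemu → wikimu   [pre-nasal raising]
  wikimu (rule 2 does not apply)
  wikimu → wihimu   [unconditioned shift]
  wihimu → vihimu   [unconditioned shift]
  giving Kunika vihimu.
Ulhanan: *wikemu
  wikemu → wisemu   [palatalisation]
  wisemu (rule 2 does not apply)
  wisemu (rule 3 does not apply)
  wisemu → wisimu   [vowel merger]
  giving Ulhanan wisimu.
Mimiru: *wikemu > wisemu > wisemo  (by palatalisation, vowel merger)
*wikemu is the unique common source.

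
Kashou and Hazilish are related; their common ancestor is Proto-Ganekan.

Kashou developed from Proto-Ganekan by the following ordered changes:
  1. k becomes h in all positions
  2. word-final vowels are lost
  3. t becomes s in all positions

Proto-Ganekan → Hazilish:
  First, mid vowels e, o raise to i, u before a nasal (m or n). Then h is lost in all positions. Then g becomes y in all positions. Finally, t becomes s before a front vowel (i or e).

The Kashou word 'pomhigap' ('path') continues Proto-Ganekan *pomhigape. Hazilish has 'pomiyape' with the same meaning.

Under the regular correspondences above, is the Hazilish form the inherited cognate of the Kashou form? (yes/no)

no

Derive the expected Hazilish reflex of *pomhigape:
Hazilish: *pomhigape
  pomhigape → pumhigape   [pre-nasal raising]
  pumhigape → pumigape   [h-loss]
  pumigape → pumiyape   [unconditioned shift]
  pumiyape (rule 4 does not apply)
  giving Hazilish pumiyape.
The regular Hazilish reflex would be 'pumiyape', but the attested form is 'pomiyape'. The correspondence is irregular, so they are not cognates (the Hazilish form has a different source).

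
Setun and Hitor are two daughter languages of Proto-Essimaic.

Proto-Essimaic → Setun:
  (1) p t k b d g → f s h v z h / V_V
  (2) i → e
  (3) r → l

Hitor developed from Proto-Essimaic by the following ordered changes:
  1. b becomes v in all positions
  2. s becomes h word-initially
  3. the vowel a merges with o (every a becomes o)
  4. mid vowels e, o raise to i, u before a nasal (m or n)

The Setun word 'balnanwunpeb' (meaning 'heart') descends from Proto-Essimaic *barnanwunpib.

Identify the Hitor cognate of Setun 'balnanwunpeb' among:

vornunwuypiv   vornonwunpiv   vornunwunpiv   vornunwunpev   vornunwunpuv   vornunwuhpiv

Hitor: *barnanwunpib > varnanwunpiv > vornonwunpiv > vornunwunpiv  (by unconditioned shift, vowel merger, pre-nasal raising)
Only 'vornunwunpiv' matches the regular Hitor development of *barnanwunpib.

vornunwunpiv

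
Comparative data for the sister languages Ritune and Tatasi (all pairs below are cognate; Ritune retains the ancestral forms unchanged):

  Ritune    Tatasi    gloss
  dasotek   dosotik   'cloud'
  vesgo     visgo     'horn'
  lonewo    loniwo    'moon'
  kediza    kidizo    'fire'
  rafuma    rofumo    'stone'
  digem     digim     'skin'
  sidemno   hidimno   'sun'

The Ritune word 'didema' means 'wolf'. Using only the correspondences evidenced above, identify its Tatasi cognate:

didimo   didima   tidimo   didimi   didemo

digem ~ digim, sidemno ~ hidimno — Ritune e corresponds to Tatasi i after a consonant, before a nasal.
kediza ~ kidizo, rafuma ~ rofumo — Ritune a corresponds to Tatasi o word-finally.
Applying these to Ritune 'didema':
  didema → didima   (e→i after a consonant, before a nasal)
  didima → didimo   (a→o word-finally)
So the Tatasi cognate is 'didimo'.

didimo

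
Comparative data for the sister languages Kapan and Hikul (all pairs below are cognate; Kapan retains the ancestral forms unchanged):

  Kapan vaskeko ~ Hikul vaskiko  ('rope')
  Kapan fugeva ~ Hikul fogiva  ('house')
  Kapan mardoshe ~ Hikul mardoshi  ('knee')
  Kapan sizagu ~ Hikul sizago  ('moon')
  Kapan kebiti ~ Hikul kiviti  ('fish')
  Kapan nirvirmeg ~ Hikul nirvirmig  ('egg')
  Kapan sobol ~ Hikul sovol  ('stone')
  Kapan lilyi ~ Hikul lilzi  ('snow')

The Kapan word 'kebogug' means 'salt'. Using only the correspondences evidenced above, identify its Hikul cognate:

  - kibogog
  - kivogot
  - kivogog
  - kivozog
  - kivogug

kebiti ~ kiviti — Kapan e corresponds to Hikul i after a consonant, before a labial obstruent.
sobol ~ sovol — Kapan b corresponds to Hikul v between vowels (before a back vowel).
fugeva ~ fogiva — Kapan u corresponds to Hikul o after a consonant, before a consonant other than r, m, n, p, b, f, v.
Applying these to Kapan 'kebogug':
  kebogug → kibogug   (e→i after a consonant, before a labial obstruent)
  kibogug → kivogug   (b→v between vowels (before a back vowel))
  kivogug → kivogog   (u→o after a consonant, before a consonant other than r, m, n, p, b, f, v)
So the Hikul cognate is 'kivogog'.

kivogog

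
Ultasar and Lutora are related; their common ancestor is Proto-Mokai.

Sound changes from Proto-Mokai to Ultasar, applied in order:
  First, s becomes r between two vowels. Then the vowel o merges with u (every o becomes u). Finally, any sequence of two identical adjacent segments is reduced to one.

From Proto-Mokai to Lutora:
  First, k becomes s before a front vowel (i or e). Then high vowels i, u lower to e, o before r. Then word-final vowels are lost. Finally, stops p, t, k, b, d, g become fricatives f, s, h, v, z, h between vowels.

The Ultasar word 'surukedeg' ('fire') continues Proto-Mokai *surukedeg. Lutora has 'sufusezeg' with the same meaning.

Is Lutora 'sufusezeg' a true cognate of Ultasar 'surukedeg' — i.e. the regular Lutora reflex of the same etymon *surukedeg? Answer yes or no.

Derive the expected Lutora reflex of *surukedeg:
Lutora: *surukedeg > surusedeg > sorusedeg > sorusezeg  (by palatalisation, pre-rhotic lowering, intervocalic lenition)
The regular Lutora reflex would be 'sorusezeg', but the attested form is 'sufusezeg'. The correspondence is irregular, so they are not cognates (the Lutora form has a different source).

no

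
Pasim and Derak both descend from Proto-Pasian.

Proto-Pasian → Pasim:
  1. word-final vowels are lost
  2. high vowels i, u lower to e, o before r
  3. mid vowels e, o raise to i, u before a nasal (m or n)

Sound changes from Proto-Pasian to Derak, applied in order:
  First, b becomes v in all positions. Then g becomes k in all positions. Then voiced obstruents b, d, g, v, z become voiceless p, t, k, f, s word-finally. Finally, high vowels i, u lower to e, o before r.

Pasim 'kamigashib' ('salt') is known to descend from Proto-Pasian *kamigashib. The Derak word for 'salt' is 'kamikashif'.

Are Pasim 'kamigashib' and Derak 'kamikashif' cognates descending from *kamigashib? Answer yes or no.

Derive the expected Derak reflex of *kamigashib:
Derak: *kamigashib > kamigashiv > kamikashiv > kamikashif  (by unconditioned shift, unconditioned shift, final devoicing)
Derak 'kamikashif' matches the regular reflex exactly, so the pair is cognate.

yes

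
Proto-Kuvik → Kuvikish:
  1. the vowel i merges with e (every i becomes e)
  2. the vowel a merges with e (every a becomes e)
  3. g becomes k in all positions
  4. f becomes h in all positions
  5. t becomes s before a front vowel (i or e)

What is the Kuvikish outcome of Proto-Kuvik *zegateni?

zekesene

Kuvikish: *zegateni > zegatene > zegetene > zeketene > zekesene  (by vowel merger, vowel merger, unconditioned shift, palatalisation)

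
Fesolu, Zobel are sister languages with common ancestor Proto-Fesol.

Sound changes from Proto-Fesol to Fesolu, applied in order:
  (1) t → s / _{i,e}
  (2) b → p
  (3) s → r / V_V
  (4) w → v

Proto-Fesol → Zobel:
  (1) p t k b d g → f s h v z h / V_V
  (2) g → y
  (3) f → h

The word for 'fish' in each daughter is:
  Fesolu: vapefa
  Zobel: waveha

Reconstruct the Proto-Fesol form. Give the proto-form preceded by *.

Position 5: Fesolu has f, Zobel has h. Fesolu preserves f here (none of its changes turn any other segment into f), so the proto-segment is *f.
Position 3: Fesolu has p, Zobel has v. Taking the neighbouring segments as reconstructed: Fesolu p could go back to *p or *b; Zobel v could go back to *b or *v — the one source consistent with every daughter is *b.
Position 1: Fesolu has v, Zobel has w. Zobel preserves w here (none of its changes turn any other segment into w), so the proto-segment is *w.
Verify the candidate proto-form against each daughter:
Fesolu: *wabefa
  wabefa (rule 1 does not apply)
  wabefa → wapefa   [unconditioned shift]
  wapefa (rule 3 does not apply)
  wapefa → vapefa   [unconditioned shift]
  giving Fesolu vapefa.
Zobel: *wabefa > wavefa > waveha  (by intervocalic lenition, unconditioned shift)
Only *wabefa yields all of Fesolu vapefa, Zobel waveha.

*wabefa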